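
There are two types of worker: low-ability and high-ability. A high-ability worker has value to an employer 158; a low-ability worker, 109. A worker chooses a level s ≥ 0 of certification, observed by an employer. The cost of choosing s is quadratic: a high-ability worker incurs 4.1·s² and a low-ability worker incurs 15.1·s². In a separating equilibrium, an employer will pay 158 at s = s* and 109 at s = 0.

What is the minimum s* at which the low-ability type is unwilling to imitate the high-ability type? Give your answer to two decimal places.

1.80

The low-ability type at s = 0 receives 109; imitating at s* yields 158 − 15.1·s*².
Indifference: 109 = 158 − 15.1·s*², so s*² = (158 − 109) / 15.1 ≈ 3.2450.
s* = √3.2450 ≈ 1.80.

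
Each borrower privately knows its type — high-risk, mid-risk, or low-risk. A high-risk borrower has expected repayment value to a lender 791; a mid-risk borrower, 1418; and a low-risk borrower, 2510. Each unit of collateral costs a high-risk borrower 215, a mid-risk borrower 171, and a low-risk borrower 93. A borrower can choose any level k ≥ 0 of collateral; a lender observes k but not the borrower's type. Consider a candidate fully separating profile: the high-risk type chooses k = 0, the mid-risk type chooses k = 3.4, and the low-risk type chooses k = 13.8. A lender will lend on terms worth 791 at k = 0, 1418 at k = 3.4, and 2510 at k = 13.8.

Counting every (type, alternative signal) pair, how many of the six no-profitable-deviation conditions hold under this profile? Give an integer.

Low-risk (own payoff 2510 − 93×13.8 = 1226.6): to k=0 gives 791 → no gain ✓; to k=3.4 gives 1418 − 93×3.4 = 1101.8 → no gain ✓.
High-risk (own payoff 791): to k=3.4 gives 1418 − 215×3.4 = 687 → no gain ✓; to k=13.8 gives 2510 − 215×13.8 = -457 → no gain ✓.
Mid-risk (own payoff 1418 − 171×3.4 = 836.6): to k=0 gives 791 → no gain ✓; to k=13.8 gives 2510 − 171×13.8 = 150.2 → no gain ✓.
6 of the 6 constraints hold; this profile is a separating equilibrium.

6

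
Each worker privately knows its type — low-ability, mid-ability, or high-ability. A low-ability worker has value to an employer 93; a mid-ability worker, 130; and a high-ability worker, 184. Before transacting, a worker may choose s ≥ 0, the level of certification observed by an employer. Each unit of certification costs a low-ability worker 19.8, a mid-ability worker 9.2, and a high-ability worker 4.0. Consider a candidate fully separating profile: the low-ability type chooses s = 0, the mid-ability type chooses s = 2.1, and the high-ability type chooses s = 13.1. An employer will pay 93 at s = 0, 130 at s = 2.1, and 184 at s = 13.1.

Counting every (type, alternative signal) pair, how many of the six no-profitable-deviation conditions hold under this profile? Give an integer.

High-ability (own payoff 184 − 4.0×13.1 = 131.6): to s=0 gives 93 → no gain ✓; to s=2.1 gives 130 − 4.0×2.1 = 121.6 → no gain ✓.
Low-ability (own payoff 93): to s=2.1 gives 130 − 19.8×2.1 = 88.42 → no gain ✓; to s=13.1 gives 184 − 19.8×13.1 = -75.38 → no gain ✓.
Mid-ability (own payoff 130 − 9.2×2.1 = 110.68): to s=0 gives 93 → no gain ✓; to s=13.1 gives 184 − 9.2×13.1 = 63.48 → no gain ✓.
6 of the 6 constraints hold; this profile is a separating equilibrium.

6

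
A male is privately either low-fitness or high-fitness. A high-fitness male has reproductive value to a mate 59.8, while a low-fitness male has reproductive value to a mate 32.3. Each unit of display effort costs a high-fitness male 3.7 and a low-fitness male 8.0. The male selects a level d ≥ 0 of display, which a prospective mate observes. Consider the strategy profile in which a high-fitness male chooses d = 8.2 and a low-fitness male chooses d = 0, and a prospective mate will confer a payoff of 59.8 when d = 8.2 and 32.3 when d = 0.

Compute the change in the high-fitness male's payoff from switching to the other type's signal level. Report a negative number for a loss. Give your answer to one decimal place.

Playing d = 8.2 the high-fitness male receives 59.8 − 3.7 × 8.2 = 29.46.
Deviating to d = 0 yields 32.3 instead.
Gain from deviating: 32.3 − 29.46 = 2.84, i.e. 2.8 to one decimal place.
The gain is positive, so the high-fitness type's incentive-compatibility constraint is violated — this profile is not a separating equilibrium.

2.8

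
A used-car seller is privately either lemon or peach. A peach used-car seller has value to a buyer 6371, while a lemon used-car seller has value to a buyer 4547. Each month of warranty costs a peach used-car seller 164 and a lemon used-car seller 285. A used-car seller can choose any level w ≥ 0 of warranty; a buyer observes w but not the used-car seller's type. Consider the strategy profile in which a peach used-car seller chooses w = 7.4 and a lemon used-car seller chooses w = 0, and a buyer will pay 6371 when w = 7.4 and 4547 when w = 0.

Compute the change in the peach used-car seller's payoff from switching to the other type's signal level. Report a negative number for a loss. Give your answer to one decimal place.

-610.4

Playing w = 7.4 the peach used-car seller receives 6371 − 164 × 7.4 = 5157.4.
Deviating to w = 0 yields 4547 instead.
Gain from deviating: 4547 − 5157.4 = -610.4.
The gain is negative, so the peach type's incentive-compatibility constraint is satisfied.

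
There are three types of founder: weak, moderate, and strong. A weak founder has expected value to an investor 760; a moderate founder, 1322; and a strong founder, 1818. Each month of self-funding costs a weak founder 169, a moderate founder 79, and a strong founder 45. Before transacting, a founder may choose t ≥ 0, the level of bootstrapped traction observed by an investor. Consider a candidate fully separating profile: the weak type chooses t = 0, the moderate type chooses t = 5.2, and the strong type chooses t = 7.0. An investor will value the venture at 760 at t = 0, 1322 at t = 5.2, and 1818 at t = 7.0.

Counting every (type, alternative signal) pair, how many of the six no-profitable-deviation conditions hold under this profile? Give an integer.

5

Strong (own payoff 1818 − 45×7.0 = 1503): to t=0 gives 760 → no gain ✓; to t=5.2 gives 1322 − 45×5.2 = 1088 → no gain ✓.
Weak (own payoff 760): to t=5.2 gives 1322 − 169×5.2 = 443.2 → no gain ✓; to t=7.0 gives 1818 − 169×7.0 = 635 → no gain ✓.
Moderate (own payoff 1322 − 79×5.2 = 911.2): to t=0 gives 760 → no gain ✓; to t=7.0 gives 1818 − 79×7.0 = 1265 → profitable ✗.
5 of the 6 constraints hold; not an equilibrium.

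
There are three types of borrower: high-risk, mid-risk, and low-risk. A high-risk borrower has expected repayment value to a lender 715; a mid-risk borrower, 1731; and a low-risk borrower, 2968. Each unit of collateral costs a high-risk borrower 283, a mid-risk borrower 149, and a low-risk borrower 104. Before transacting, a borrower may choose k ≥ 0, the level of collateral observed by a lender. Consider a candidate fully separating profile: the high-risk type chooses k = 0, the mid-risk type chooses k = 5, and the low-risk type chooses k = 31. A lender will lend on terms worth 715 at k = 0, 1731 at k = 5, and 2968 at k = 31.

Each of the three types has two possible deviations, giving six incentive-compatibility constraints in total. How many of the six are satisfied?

High-risk (own payoff 715): to k=5 gives 1731 − 283×5 = 316 → no gain ✓; to k=31 gives 2968 − 283×31 = -5805 → no gain ✓.
Low-risk (own payoff 2968 − 104×31 = -256): to k=0 gives 715 → profitable ✗; to k=5 gives 1731 − 104×5 = 1211 → profitable ✗.
Mid-risk (own payoff 1731 − 149×5 = 986): to k=0 gives 715 → no gain ✓; to k=31 gives 2968 − 149×31 = -1651 → no gain ✓.
4 of the 6 constraints hold; not an equilibrium.

4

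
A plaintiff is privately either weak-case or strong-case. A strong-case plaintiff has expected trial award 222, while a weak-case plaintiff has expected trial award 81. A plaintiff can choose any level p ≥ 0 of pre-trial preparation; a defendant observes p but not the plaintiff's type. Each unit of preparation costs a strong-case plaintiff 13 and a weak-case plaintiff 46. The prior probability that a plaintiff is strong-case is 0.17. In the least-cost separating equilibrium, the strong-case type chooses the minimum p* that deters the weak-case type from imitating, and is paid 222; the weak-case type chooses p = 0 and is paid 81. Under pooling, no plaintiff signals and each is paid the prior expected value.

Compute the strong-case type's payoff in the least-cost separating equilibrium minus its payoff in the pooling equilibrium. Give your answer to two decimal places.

77.18

Least-cost separating signal: p* solves 81 = 222 − 46·p*, so p* = (222 − 81)/46 ≈ 3.0652.
Strong-case type's separating payoff: 222 − 13 × p* = 222 − 13 × (222 − 81)/46 = 222 − 1833/46 ≈ 182.1522.
Pooling payoff: 0.17 × 222 + 0.83 × 81 = 104.97.
Difference: 182.1522 − 104.97 = 77.1822, i.e. 77.18 to two decimal places.
The strong-case type prefers to separate.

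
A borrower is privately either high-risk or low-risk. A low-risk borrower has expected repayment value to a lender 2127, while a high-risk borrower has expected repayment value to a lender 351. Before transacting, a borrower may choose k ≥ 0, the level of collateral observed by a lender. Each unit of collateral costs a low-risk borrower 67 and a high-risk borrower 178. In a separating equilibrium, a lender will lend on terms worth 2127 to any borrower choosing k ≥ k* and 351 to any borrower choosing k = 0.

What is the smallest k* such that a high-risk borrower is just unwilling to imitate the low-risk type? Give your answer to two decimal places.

A high-risk borrower choosing k = 0 receives 351.
Imitating at k* instead would pay 2127 at cost 178·k*, netting 2127 − 178·k*.
Indifference: 351 = 2127 − 178·k*, so k* = (2127 − 351) / 178 ≈ 9.98.
This is the high-risk type's binding incentive-compatibility constraint; any k ≥ 9.98 sustains separation on that side.

9.98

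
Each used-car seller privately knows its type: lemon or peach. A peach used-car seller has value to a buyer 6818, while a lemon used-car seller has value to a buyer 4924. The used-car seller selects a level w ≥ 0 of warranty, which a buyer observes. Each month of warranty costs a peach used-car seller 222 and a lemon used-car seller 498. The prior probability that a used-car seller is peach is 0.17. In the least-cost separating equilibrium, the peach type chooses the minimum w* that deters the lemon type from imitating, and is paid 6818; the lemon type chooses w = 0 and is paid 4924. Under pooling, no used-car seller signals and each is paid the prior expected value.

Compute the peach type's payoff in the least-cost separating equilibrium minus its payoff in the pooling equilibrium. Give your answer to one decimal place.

Least-cost separating signal: w* solves 4924 = 6818 − 498·w*, so w* = (6818 − 4924)/498 ≈ 3.8032.
Peach type's separating payoff: 6818 − 222 × w* = 6818 − 222 × (6818 − 4924)/498 = 6818 − 420468/498 ≈ 5973.687.
Pooling payoff: 0.17 × 6818 + 0.83 × 4924 = 5245.98.
Difference: 5973.687 − 5245.98 = 727.707, i.e. 727.7 to one decimal place.
The peach type prefers to separate.

727.7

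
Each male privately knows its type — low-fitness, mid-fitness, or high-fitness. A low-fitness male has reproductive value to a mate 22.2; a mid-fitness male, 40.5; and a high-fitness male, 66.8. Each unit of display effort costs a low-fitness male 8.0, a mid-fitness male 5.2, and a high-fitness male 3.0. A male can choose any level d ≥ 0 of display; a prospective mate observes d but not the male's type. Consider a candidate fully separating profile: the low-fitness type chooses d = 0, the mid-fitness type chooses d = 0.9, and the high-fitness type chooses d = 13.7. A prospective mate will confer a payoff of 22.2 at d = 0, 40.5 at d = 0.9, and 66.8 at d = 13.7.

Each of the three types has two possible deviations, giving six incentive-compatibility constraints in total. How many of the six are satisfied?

4

Low-fitness (own payoff 22.2): to d=0.9 gives 40.5 − 8.0×0.9 = 33.3 → profitable ✗; to d=13.7 gives 66.8 − 8.0×13.7 = -42.8 → no gain ✓.
High-fitness (own payoff 66.8 − 3.0×13.7 = 25.7): to d=0 gives 22.2 → no gain ✓; to d=0.9 gives 40.5 − 3.0×0.9 = 37.8 → profitable ✗.
Mid-fitness (own payoff 40.5 − 5.2×0.9 = 35.82): to d=0 gives 22.2 → no gain ✓; to d=13.7 gives 66.8 − 5.2×13.7 = -4.44 → no gain ✓.
4 of the 6 constraints hold; not an equilibrium.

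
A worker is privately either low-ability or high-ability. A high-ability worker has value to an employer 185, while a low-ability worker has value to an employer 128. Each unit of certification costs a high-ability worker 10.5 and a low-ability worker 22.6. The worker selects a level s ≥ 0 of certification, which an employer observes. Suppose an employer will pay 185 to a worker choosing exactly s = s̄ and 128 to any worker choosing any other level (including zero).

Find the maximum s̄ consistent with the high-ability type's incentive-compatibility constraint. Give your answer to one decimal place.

5.4

Choosing s̄ yields the high-ability type 185 − 10.5·s̄; choosing zero yields 128.
The high-ability type is indifferent at 185 − 10.5·s̄ = 128, i.e. s̄ = (185 − 128) / 10.5 ≈ 5.4.
For any s̄ above 5.4 the high-ability type would rather pool at zero, so separation collapses.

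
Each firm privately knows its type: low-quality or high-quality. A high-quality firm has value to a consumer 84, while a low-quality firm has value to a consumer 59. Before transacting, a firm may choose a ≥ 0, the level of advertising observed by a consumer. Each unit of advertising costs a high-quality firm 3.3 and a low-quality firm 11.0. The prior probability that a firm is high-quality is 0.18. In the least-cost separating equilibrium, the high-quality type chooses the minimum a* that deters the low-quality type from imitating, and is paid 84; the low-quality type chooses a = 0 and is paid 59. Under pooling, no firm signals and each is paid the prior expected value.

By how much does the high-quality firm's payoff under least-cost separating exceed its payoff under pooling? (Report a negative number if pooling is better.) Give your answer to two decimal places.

Least-cost separating signal: a* solves 59 = 84 − 11.0·a*, so a* = (84 − 59)/11.0 ≈ 2.2727.
High-quality type's separating payoff: 84 − 3.3 × a* = 84 − 3.3 × (84 − 59)/11.0 = 84 − 82.5/11.0 = 76.5.
Pooling payoff: 0.18 × 84 + 0.82 × 59 = 63.5.
Difference: 76.5 − 63.5 = 13.00.
The high-quality type prefers to separate.

13.00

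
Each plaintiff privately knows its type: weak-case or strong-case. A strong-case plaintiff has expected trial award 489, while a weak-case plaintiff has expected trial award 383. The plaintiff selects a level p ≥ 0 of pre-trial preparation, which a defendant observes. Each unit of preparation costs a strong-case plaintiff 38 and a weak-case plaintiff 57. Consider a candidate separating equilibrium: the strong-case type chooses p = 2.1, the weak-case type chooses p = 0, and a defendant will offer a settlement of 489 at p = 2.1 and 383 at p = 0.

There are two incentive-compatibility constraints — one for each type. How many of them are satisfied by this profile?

Weak-case type: stay at 0 → 383; mimic → 489 − 57 × 2.1 = 369.3. IC holds (383 ≥ 369.3).
Strong-case type: signal → 489 − 38 × 2.1 = 409.2; deviate to 0 → 383. IC holds (409.2 ≥ 383).
2 of 2 constraints hold, so this is a separating equilibrium.

2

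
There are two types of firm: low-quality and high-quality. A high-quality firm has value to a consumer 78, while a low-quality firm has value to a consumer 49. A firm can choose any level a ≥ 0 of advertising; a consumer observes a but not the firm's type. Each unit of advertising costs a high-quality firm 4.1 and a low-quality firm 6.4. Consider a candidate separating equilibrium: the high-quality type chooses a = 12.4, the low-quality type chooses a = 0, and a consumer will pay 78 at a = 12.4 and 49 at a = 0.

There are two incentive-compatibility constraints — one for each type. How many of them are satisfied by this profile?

High-quality type: signal → 78 − 4.1 × 12.4 = 27.16; deviate to 0 → 49. IC fails (27.16 < 49).
Low-quality type: stay at 0 → 49; mimic → 78 − 6.4 × 12.4 = -1.36. IC holds (49 ≥ -1.36).
1 of 2 constraints hold, so this profile is not an equilibrium.

1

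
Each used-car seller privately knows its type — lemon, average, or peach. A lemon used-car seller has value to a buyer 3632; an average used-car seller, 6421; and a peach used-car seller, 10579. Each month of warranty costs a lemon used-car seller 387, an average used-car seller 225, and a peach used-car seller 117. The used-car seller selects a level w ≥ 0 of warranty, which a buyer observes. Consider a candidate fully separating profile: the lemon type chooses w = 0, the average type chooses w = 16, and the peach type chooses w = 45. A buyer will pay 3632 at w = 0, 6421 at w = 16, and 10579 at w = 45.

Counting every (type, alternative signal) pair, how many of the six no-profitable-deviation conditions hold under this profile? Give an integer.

5

Peach (own payoff 10579 − 117×45 = 5314): to w=0 gives 3632 → no gain ✓; to w=16 gives 6421 − 117×16 = 4549 → no gain ✓.
Average (own payoff 6421 − 225×16 = 2821): to w=0 gives 3632 → profitable ✗; to w=45 gives 10579 − 225×45 = 454 → no gain ✓.
Lemon (own payoff 3632): to w=16 gives 6421 − 387×16 = 229 → no gain ✓; to w=45 gives 10579 − 387×45 = -6836 → no gain ✓.
5 of the 6 constraints hold; not an equilibrium.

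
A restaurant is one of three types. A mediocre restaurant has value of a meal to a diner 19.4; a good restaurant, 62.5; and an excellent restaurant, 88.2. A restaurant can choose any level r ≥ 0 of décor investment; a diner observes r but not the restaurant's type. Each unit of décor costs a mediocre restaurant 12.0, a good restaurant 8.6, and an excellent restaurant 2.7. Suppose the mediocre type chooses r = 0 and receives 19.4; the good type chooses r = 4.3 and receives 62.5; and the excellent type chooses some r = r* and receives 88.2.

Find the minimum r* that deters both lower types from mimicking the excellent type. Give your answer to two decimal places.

Good type (on-path payoff 62.5 − 8.6×4.3 = 25.52) won't mimic when 25.52 ≥ 88.2 − 8.6·r*, i.e. r* ≥ 7.29.
Mediocre type (on-path payoff 19.4) won't mimic when 19.4 ≥ 88.2 − 12.0·r*, i.e. r* ≥ 5.73.
Both must hold, so r* = max(5.73, 7.29) = 7.29. The good type's constraint binds.

7.29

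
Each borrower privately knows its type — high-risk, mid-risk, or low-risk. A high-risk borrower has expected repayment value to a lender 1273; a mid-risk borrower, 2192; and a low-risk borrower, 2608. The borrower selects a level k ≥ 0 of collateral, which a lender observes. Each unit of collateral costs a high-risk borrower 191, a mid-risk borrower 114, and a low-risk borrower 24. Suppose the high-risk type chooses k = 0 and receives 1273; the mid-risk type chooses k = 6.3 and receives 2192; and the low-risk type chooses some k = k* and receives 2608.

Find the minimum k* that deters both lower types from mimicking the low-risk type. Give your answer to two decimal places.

Mid-risk type (on-path payoff 2192 − 114×6.3 = 1473.8) won't mimic when 1473.8 ≥ 2608 − 114·k*, i.e. k* ≥ 9.95.
High-risk type (on-path payoff 1273) won't mimic when 1273 ≥ 2608 − 191·k*, i.e. k* ≥ 6.99.
Both must hold, so k* = max(6.99, 9.95) = 9.95. The mid-risk type's constraint binds.

9.95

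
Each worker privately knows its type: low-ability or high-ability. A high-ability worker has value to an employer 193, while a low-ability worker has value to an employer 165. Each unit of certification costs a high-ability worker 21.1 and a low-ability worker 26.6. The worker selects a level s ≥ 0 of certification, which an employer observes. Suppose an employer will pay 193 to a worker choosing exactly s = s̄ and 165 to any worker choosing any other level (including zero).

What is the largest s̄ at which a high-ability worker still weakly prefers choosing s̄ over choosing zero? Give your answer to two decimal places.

1.33

Choosing s̄ yields the high-ability type 193 − 21.1·s̄; choosing zero yields 165.
The high-ability type is indifferent at 193 − 21.1·s̄ = 165, i.e. s̄ = (193 − 165) / 21.1 ≈ 1.33.
For any s̄ above 1.33 the high-ability type would rather pool at zero, so separation collapses.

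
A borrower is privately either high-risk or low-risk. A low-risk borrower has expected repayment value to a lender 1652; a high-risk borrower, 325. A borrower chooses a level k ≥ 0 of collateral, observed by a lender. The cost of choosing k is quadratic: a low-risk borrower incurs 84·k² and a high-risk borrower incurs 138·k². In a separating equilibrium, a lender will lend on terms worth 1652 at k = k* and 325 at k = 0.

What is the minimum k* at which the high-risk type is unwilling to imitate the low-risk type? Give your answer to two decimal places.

3.10

The high-risk type at k = 0 receives 325; imitating at k* yields 1652 − 138·k*².
Indifference: 325 = 1652 − 138·k*², so k*² = (1652 − 325) / 138 ≈ 9.6159.
k* = √9.6159 ≈ 3.10.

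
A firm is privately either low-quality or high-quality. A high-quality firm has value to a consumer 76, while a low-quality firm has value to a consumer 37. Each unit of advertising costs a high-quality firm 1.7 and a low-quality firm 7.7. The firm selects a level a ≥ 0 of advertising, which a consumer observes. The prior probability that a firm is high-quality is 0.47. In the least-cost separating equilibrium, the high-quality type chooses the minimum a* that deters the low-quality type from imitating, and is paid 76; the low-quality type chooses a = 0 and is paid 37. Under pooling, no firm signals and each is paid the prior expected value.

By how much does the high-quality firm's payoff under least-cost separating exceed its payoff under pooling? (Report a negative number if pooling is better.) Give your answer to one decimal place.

12.1

Least-cost separating signal: a* solves 37 = 76 − 7.7·a*, so a* = (76 − 37)/7.7 ≈ 5.0649.
High-quality type's separating payoff: 76 − 1.7 × a* = 76 − 1.7 × (76 − 37)/7.7 = 76 − 66.3/7.7 ≈ 67.390.
Pooling payoff: 0.47 × 76 + 0.53 × 37 = 55.33.
Difference: 67.390 − 55.33 = 12.06, i.e. 12.1 to one decimal place.
The high-quality type prefers to separate.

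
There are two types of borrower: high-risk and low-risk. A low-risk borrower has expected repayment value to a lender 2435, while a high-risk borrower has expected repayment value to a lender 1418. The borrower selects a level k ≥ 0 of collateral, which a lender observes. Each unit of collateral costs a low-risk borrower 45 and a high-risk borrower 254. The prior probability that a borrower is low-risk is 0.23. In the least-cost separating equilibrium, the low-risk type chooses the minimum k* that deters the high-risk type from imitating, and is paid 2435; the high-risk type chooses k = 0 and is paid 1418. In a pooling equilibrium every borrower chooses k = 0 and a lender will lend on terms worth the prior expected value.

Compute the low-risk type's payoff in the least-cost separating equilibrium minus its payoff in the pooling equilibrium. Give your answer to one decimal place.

Least-cost separating signal: k* solves 1418 = 2435 − 254·k*, so k* = (2435 − 1418)/254 ≈ 4.0039.
Low-risk type's separating payoff: 2435 − 45 × k* = 2435 − 45 × (2435 − 1418)/254 = 2435 − 45765/254 ≈ 2254.823.
Pooling payoff: 0.23 × 2435 + 0.77 × 1418 = 1651.91.
Difference: 2254.823 − 1651.91 = 602.913, i.e. 602.9 to one decimal place.
The low-risk type prefers to separate.

602.9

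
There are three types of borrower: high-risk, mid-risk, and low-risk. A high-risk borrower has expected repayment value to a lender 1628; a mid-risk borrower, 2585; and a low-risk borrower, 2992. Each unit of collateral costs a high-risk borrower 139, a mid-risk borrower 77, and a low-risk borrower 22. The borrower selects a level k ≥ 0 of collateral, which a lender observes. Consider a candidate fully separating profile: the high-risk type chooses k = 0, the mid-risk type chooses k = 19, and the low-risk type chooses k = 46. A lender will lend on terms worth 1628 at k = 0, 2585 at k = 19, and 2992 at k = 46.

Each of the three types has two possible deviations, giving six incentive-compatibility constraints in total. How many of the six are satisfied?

High-risk (own payoff 1628): to k=19 gives 2585 − 139×19 = -56 → no gain ✓; to k=46 gives 2992 − 139×46 = -3402 → no gain ✓.
Mid-risk (own payoff 2585 − 77×19 = 1122): to k=0 gives 1628 → profitable ✗; to k=46 gives 2992 − 77×46 = -550 → no gain ✓.
Low-risk (own payoff 2992 − 22×46 = 1980): to k=0 gives 1628 → no gain ✓; to k=19 gives 2585 − 22×19 = 2167 → profitable ✗.
4 of the 6 constraints hold; not an equilibrium.

4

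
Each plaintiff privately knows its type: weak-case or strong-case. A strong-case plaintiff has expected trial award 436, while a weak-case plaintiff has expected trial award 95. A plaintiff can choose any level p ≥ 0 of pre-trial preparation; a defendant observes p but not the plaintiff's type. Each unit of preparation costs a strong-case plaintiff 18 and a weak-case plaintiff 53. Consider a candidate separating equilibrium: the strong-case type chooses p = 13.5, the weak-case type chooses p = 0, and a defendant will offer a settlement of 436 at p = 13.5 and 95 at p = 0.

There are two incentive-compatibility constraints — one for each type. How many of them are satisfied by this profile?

Strong-case type: signal → 436 − 18 × 13.5 = 193; deviate to 0 → 95. IC holds (193 ≥ 95).
Weak-case type: stay at 0 → 95; mimic → 436 − 53 × 13.5 = -279.5. IC holds (95 ≥ -279.5).
2 of 2 constraints hold, so this is a separating equilibrium.

2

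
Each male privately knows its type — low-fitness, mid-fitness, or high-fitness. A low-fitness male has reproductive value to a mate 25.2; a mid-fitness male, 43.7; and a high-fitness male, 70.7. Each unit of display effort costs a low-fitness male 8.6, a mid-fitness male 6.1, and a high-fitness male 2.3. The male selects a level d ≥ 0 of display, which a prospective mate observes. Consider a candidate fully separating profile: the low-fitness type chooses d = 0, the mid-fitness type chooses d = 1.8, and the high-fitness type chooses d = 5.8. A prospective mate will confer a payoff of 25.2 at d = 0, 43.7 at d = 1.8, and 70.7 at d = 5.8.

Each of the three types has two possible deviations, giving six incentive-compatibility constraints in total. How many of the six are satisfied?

Mid-fitness (own payoff 43.7 − 6.1×1.8 = 32.72): to d=0 gives 25.2 → no gain ✓; to d=5.8 gives 70.7 − 6.1×5.8 = 35.32 → profitable ✗.
Low-fitness (own payoff 25.2): to d=1.8 gives 43.7 − 8.6×1.8 = 28.22 → profitable ✗; to d=5.8 gives 70.7 − 8.6×5.8 = 20.82 → no gain ✓.
High-fitness (own payoff 70.7 − 2.3×5.8 = 57.36): to d=0 gives 25.2 → no gain ✓; to d=1.8 gives 43.7 − 2.3×1.8 = 39.56 → no gain ✓.
4 of the 6 constraints hold; not an equilibrium.

4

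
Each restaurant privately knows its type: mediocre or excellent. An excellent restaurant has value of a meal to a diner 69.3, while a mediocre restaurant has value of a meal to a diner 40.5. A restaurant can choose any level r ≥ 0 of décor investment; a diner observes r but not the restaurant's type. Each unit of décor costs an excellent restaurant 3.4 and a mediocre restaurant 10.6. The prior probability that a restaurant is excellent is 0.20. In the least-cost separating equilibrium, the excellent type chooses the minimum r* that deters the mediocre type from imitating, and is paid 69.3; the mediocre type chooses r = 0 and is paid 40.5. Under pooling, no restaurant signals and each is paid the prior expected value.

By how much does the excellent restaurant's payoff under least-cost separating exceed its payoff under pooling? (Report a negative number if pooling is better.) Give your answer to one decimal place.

Least-cost separating signal: r* solves 40.5 = 69.3 − 10.6·r*, so r* = (69.3 − 40.5)/10.6 ≈ 2.7170.
Excellent type's separating payoff: 69.3 − 3.4 × r* = 69.3 − 3.4 × (69.3 − 40.5)/10.6 = 69.3 − 97.92/10.6 ≈ 60.062.
Pooling payoff: 0.20 × 69.3 + 0.80 × 40.5 = 46.26.
Difference: 60.062 − 46.26 = 13.802, i.e. 13.8 to one decimal place.
The excellent type prefers to separate.

13.8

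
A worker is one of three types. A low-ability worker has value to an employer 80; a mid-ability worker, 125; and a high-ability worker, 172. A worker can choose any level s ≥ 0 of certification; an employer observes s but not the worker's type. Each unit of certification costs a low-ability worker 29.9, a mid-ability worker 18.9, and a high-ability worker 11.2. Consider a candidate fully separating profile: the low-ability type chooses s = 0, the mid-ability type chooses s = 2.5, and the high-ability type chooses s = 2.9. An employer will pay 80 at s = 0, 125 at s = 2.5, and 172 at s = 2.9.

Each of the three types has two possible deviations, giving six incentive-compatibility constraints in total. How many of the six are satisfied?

Mid-ability (own payoff 125 − 18.9×2.5 = 77.75): to s=0 gives 80 → profitable ✗; to s=2.9 gives 172 − 18.9×2.9 = 117.19 → profitable ✗.
Low-ability (own payoff 80): to s=2.5 gives 125 − 29.9×2.5 = 50.25 → no gain ✓; to s=2.9 gives 172 − 29.9×2.9 = 85.29 → profitable ✗.
High-ability (own payoff 172 − 11.2×2.9 = 139.52): to s=0 gives 80 → no gain ✓; to s=2.5 gives 125 − 11.2×2.5 = 97 → no gain ✓.
3 of the 6 constraints hold; not an equilibrium.

3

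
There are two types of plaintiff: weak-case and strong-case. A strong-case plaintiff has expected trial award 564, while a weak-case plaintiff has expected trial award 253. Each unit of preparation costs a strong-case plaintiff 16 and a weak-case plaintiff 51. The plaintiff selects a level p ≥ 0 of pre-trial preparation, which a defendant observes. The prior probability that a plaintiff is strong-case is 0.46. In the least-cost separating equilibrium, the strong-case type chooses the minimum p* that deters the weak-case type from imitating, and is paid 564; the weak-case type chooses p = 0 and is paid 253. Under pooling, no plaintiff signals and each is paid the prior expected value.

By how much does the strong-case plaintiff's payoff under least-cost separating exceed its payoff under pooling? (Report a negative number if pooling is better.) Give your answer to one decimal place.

Least-cost separating signal: p* solves 253 = 564 − 51·p*, so p* = (564 − 253)/51 ≈ 6.0980.
Strong-case type's separating payoff: 564 − 16 × p* = 564 − 16 × (564 − 253)/51 = 564 − 4976/51 ≈ 466.431.
Pooling payoff: 0.46 × 564 + 0.54 × 253 = 396.06.
Difference: 466.431 − 396.06 = 70.371, i.e. 70.4 to one decimal place.
The strong-case type prefers to separate.

70.4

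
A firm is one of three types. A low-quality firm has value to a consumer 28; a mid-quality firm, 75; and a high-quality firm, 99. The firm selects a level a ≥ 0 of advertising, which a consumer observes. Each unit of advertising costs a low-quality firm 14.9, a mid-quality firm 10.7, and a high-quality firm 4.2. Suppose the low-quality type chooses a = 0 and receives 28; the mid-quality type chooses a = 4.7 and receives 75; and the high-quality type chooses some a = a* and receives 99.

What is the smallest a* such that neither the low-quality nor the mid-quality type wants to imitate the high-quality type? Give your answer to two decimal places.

Low-quality type (on-path payoff 28) won't mimic when 28 ≥ 99 − 14.9·a*, i.e. a* ≥ 4.77.
Mid-quality type (on-path payoff 75 − 10.7×4.7 = 24.71) won't mimic when 24.71 ≥ 99 − 10.7·a*, i.e. a* ≥ 6.94.
Both must hold, so a* = max(4.77, 6.94) = 6.94. The mid-quality type's constraint binds.

6.94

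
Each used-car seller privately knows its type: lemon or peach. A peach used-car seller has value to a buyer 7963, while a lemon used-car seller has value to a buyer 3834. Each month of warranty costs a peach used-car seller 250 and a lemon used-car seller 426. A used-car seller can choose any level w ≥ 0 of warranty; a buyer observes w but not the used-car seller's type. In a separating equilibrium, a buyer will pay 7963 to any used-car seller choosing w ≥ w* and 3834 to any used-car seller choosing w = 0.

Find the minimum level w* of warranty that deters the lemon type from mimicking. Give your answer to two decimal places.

9.69

A lemon used-car seller choosing w = 0 receives 3834.
Imitating at w* instead would pay 7963 at cost 426·w*, netting 7963 − 426·w*.
Indifference: 3834 = 7963 − 426·w*, so w* = (7963 − 3834) / 426 ≈ 9.69.
This is the lemon type's binding incentive-compatibility constraint; any w ≥ 9.69 sustains separation on that side.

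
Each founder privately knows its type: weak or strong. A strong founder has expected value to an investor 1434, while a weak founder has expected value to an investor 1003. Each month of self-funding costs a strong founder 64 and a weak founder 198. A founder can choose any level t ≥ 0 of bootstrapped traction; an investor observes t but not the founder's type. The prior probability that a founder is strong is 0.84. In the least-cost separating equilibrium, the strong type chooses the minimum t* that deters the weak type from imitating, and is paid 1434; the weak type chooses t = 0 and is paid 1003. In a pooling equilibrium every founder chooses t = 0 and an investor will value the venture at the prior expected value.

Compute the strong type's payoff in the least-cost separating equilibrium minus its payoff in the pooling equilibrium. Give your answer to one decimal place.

-70.4

Least-cost separating signal: t* solves 1003 = 1434 − 198·t*, so t* = (1434 − 1003)/198 ≈ 2.1768.
Strong type's separating payoff: 1434 − 64 × t* = 1434 − 64 × (1434 − 1003)/198 = 1434 − 27584/198 ≈ 1294.687.
Pooling payoff: 0.84 × 1434 + 0.16 × 1003 = 1365.04.
Difference: 1294.687 − 1365.04 = -70.353, i.e. -70.4 to one decimal place.
The strong type would prefer the pooling outcome.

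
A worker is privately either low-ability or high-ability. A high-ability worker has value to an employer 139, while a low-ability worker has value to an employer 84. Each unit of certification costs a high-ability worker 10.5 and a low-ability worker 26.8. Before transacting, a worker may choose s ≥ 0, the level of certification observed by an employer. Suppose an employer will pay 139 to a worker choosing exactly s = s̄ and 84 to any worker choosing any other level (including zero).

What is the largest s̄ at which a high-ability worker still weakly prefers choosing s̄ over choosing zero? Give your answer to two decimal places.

Choosing s̄ yields the high-ability type 139 − 10.5·s̄; choosing zero yields 84.
The high-ability type is indifferent at 139 − 10.5·s̄ = 84, i.e. s̄ = (139 − 84) / 10.5 ≈ 5.24.
For any s̄ above 5.24 the high-ability type would rather pool at zero, so separation collapses.

5.24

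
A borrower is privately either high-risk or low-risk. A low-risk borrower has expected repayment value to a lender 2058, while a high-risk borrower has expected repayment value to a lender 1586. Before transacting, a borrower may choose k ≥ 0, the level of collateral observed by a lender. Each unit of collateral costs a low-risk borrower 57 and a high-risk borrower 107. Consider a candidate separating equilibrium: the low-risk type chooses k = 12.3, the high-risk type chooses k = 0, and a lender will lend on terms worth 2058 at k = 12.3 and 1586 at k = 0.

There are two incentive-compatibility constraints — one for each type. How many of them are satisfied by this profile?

1

High-risk type: stay at 0 → 1586; mimic → 2058 − 107 × 12.3 = 741.9. IC holds (1586 ≥ 741.9).
Low-risk type: signal → 2058 − 57 × 12.3 = 1356.9; deviate to 0 → 1586. IC fails (1356.9 < 1586).
1 of 2 constraints hold, so this profile is not an equilibrium.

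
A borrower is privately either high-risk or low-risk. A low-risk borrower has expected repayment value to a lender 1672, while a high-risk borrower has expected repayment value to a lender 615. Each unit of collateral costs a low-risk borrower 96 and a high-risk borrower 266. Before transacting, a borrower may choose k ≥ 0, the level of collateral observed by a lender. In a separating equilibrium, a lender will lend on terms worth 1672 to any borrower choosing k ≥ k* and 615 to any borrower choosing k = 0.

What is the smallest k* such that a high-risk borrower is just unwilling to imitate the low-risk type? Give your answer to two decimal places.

3.97

A high-risk borrower choosing k = 0 receives 615.
Imitating at k* instead would pay 1672 at cost 266·k*, netting 1672 − 266·k*.
Indifference: 615 = 1672 − 266·k*, so k* = (1672 − 615) / 266 ≈ 3.97.
At k* the high-risk type's incentive constraint just binds; the low-risk type strictly prefers k* since its per-unit cost is lower.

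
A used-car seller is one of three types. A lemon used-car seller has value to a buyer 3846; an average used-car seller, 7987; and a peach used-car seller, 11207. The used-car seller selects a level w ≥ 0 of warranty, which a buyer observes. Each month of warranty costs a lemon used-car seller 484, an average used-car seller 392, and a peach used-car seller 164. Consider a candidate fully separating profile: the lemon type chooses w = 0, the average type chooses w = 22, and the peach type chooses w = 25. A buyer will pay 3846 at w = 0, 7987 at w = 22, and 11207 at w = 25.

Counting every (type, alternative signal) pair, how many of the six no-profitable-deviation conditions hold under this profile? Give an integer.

4

Peach (own payoff 11207 − 164×25 = 7107): to w=0 gives 3846 → no gain ✓; to w=22 gives 7987 − 164×22 = 4379 → no gain ✓.
Lemon (own payoff 3846): to w=22 gives 7987 − 484×22 = -2661 → no gain ✓; to w=25 gives 11207 − 484×25 = -893 → no gain ✓.
Average (own payoff 7987 − 392×22 = -637): to w=0 gives 3846 → profitable ✗; to w=25 gives 11207 − 392×25 = 1407 → profitable ✗.
4 of the 6 constraints hold; not an equilibrium.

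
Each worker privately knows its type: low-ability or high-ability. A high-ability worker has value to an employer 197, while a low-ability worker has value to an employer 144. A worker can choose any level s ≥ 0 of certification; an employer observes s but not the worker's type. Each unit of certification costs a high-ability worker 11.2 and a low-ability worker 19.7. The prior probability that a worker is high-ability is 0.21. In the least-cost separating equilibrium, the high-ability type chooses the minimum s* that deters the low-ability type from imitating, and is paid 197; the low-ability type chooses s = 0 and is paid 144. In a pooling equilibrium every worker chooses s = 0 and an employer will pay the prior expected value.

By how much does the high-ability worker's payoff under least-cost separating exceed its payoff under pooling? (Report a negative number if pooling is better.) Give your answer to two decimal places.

11.74

Least-cost separating signal: s* solves 144 = 197 − 19.7·s*, so s* = (197 − 144)/19.7 ≈ 2.6904.
High-ability type's separating payoff: 197 − 11.2 × s* = 197 − 11.2 × (197 − 144)/19.7 = 197 − 593.6/19.7 ≈ 166.8680.
Pooling payoff: 0.21 × 197 + 0.79 × 144 = 155.13.
Difference: 166.8680 − 155.13 = 11.738, i.e. 11.74 to two decimal places.
The high-ability type prefers to separate.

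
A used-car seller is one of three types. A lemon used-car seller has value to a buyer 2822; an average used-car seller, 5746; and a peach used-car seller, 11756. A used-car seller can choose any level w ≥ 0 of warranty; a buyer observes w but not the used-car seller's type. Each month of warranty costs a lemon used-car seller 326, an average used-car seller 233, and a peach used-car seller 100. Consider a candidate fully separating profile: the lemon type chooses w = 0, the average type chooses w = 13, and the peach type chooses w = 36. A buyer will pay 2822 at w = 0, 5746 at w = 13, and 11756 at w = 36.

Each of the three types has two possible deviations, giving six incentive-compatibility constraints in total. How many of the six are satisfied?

4

Average (own payoff 5746 − 233×13 = 2717): to w=0 gives 2822 → profitable ✗; to w=36 gives 11756 − 233×36 = 3368 → profitable ✗.
Peach (own payoff 11756 − 100×36 = 8156): to w=0 gives 2822 → no gain ✓; to w=13 gives 5746 − 100×13 = 4446 → no gain ✓.
Lemon (own payoff 2822): to w=13 gives 5746 − 326×13 = 1508 → no gain ✓; to w=36 gives 11756 − 326×36 = 20 → no gain ✓.
4 of the 6 constraints hold; not an equilibrium.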